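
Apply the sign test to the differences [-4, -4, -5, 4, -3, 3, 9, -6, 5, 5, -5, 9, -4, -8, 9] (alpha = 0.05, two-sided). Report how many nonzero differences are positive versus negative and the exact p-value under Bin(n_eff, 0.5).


Step 1: Discard zero differences. Original n = 15; n_eff = number of nonzero differences = 15.
Nonzero differences (with sign): -4, -4, -5, +4, -3, +3, +9, -6, +5, +5, -5, +9, -4, -8, +9
Step 2: Count signs: positive = 7, negative = 8.
Step 3: Under H0: P(positive) = 0.5, so the number of positives S ~ Bin(15, 0.5).
Step 4: Two-sided exact p-value = sum of Bin(15,0.5) probabilities at or below the observed probability = 1.000000.
Step 5: alpha = 0.05. fail to reject H0.

n_eff = 15, pos = 7, neg = 8, p = 1.000000, fail to reject H0.


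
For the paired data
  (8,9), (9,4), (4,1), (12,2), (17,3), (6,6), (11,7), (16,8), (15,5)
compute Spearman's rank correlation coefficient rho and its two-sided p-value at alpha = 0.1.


Step 1: Rank x and y separately (midranks; no ties here).
rank(x): 8->3, 9->4, 4->1, 12->6, 17->9, 6->2, 11->5, 16->8, 15->7
rank(y): 9->9, 4->4, 1->1, 2->2, 3->3, 6->6, 7->7, 8->8, 5->5
Step 2: d_i = R_x(i) - R_y(i); compute d_i^2.
  (3-9)^2=36, (4-4)^2=0, (1-1)^2=0, (6-2)^2=16, (9-3)^2=36, (2-6)^2=16, (5-7)^2=4, (8-8)^2=0, (7-5)^2=4
sum(d^2) = 112.
Step 3: rho = 1 - 6*112 / (9*(9^2 - 1)) = 1 - 672/720 = 0.066667.
Step 4: Under H0, t = rho * sqrt((n-2)/(1-rho^2)) = 0.1768 ~ t(7).
Step 5: Two-sided p-value from the t-distribution with 7 df = 0.864690.
Step 6: alpha = 0.1. fail to reject H0.

rho = 0.0667, p = 0.864690, fail to reject H0 at alpha = 0.1.


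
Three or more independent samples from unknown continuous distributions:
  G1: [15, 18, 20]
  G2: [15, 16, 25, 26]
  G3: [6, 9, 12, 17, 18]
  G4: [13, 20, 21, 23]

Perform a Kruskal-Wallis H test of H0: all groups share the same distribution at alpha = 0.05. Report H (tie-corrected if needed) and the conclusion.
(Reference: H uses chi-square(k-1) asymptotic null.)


Step 1: Combine all N = 16 observations and assign midranks.
sorted (value, group, rank): (6,G3,1), (9,G3,2), (12,G3,3), (13,G4,4), (15,G1,5.5), (15,G2,5.5), (16,G2,7), (17,G3,8), (18,G1,9.5), (18,G3,9.5), (20,G1,11.5), (20,G4,11.5), (21,G4,13), (23,G4,14), (25,G2,15), (26,G2,16)
Step 2: Sum ranks within each group.
R_1 = 26.5 (n_1 = 3)
R_2 = 43.5 (n_2 = 4)
R_3 = 23.5 (n_3 = 5)
R_4 = 42.5 (n_4 = 4)
Step 3: H = 12/(N(N+1)) * sum(R_i^2/n_i) - 3(N+1)
     = 12/(16*17) * (26.5^2/3 + 43.5^2/4 + 23.5^2/5 + 42.5^2/4) - 3*17
     = 0.044118 * 1269.16 - 51
     = 4.992279.
Step 4: Ties present; correction factor C = 1 - 18/(16^3 - 16) = 0.995588. Corrected H = 4.992279 / 0.995588 = 5.014402.
Step 5: Under H0, H ~ chi^2(3); p-value = 0.170746.
Step 6: alpha = 0.05. fail to reject H0.

H = 5.0144, df = 3, p = 0.170746, fail to reject H0.


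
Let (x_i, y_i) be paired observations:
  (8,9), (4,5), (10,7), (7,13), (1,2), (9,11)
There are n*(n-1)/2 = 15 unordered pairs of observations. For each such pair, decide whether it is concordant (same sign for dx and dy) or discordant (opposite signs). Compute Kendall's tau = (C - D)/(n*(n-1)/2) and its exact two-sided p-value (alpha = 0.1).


Step 1: Enumerate the 15 unordered pairs (i,j) with i<j and classify each by sign(x_j-x_i) * sign(y_j-y_i).
  (1,2):dx=-4,dy=-4->C; (1,3):dx=+2,dy=-2->D; (1,4):dx=-1,dy=+4->D; (1,5):dx=-7,dy=-7->C
  (1,6):dx=+1,dy=+2->C; (2,3):dx=+6,dy=+2->C; (2,4):dx=+3,dy=+8->C; (2,5):dx=-3,dy=-3->C
  (2,6):dx=+5,dy=+6->C; (3,4):dx=-3,dy=+6->D; (3,5):dx=-9,dy=-5->C; (3,6):dx=-1,dy=+4->D
  (4,5):dx=-6,dy=-11->C; (4,6):dx=+2,dy=-2->D; (5,6):dx=+8,dy=+9->C
Step 2: C = 10, D = 5, total pairs = 15.
Step 3: tau = (C - D)/(n(n-1)/2) = (10 - 5)/15 = 0.333333.
Step 4: Exact two-sided p-value (enumerate n! = 720 permutations of y under H0): p = 0.469444.
Step 5: alpha = 0.1. fail to reject H0.

tau_b = 0.3333 (C=10, D=5), p = 0.469444, fail to reject H0.


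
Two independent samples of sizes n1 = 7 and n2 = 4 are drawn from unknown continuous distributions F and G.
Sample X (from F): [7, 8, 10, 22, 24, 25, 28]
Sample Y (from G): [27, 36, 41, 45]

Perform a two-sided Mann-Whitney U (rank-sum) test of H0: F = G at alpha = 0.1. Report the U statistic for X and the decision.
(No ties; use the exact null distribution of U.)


Step 1: Combine and sort all 11 observations; assign midranks.
sorted (value, group): (7,X), (8,X), (10,X), (22,X), (24,X), (25,X), (27,Y), (28,X), (36,Y), (41,Y), (45,Y)
ranks: 7->1, 8->2, 10->3, 22->4, 24->5, 25->6, 27->7, 28->8, 36->9, 41->10, 45->11
Step 2: Rank sum for X: R1 = 1 + 2 + 3 + 4 + 5 + 6 + 8 = 29.
Step 3: U_X = R1 - n1(n1+1)/2 = 29 - 7*8/2 = 29 - 28 = 1.
       U_Y = n1*n2 - U_X = 28 - 1 = 27.
Step 4: No ties, so the exact null distribution of U (based on enumerating the C(11,7) = 330 equally likely rank assignments) gives the two-sided p-value.
Step 5: p-value = 0.012121; compare to alpha = 0.1. reject H0.

U_X = 1, p = 0.012121, reject H0 at alpha = 0.1.


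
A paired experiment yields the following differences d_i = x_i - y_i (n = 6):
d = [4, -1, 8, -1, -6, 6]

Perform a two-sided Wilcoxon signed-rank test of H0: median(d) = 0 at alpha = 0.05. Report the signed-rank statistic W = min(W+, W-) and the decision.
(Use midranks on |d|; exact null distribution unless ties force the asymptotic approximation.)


Step 1: Drop any zero differences (none here) and take |d_i|.
|d| = [4, 1, 8, 1, 6, 6]
Step 2: Midrank |d_i| (ties get averaged ranks).
ranks: |4|->3, |1|->1.5, |8|->6, |1|->1.5, |6|->4.5, |6|->4.5
Step 3: Attach original signs; sum ranks with positive sign and with negative sign.
W+ = 3 + 6 + 4.5 = 13.5
W- = 1.5 + 1.5 + 4.5 = 7.5
(Check: W+ + W- = 21 should equal n(n+1)/2 = 21.)
Step 4: Test statistic W = min(W+, W-) = 7.5.
Step 5: Ties in |d|, so use the tie-corrected normal approximation.
        E[W] = n(n+1)/4 = 6*7/4 = 10.5.
        Tie groups: |d|=1 (t=2), |d|=6 (t=2); sum(t^3 - t) = 12.
        Var[W] = n(n+1)(2n+1)/24 - sum(t^3-t)/48 = 546/24 - 12/48 = 22.5.
        z = (W - E[W]) / sqrt(Var[W]) = (7.5 - 10.5) / 4.7434 = -0.6325.
        Two-sided p = 2*Phi(z) = 0.527089.
Step 6: alpha = 0.05. fail to reject H0.

W+ = 13.5, W- = 7.5, W = min = 7.5, p = 0.527089, fail to reject H0.


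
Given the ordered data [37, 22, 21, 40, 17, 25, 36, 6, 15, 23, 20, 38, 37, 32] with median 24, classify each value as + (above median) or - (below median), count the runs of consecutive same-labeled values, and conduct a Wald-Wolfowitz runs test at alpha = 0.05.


Step 1: Compute median = 24; label A = above, B = below.
Labels in order: ABBABAABBBBAAA  (n_A = 7, n_B = 7)
Step 2: Count runs R = 7.
Step 3: Under H0 (random ordering), E[R] = 2*n_A*n_B/(n_A+n_B) + 1 = 2*7*7/14 + 1 = 8.0000.
        Var[R] = 2*n_A*n_B*(2*n_A*n_B - n_A - n_B) / ((n_A+n_B)^2 * (n_A+n_B-1)) = 8232/2548 = 3.2308.
        SD[R] = 1.7974.
Step 4: Continuity-corrected z = (R + 0.5 - E[R]) / SD[R] = (7 + 0.5 - 8.0000) / 1.7974 = -0.2782.
Step 5: Two-sided p-value via normal approximation = 2*(1 - Phi(|z|)) = 0.780879.
Step 6: alpha = 0.05. fail to reject H0.

R = 7, z = -0.2782, p = 0.780879, fail to reject H0.


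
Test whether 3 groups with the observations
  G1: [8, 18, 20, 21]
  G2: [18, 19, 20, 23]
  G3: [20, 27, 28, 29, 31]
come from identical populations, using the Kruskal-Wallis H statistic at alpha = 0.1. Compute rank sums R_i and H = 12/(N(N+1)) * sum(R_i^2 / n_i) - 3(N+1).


Step 1: Combine all N = 13 observations and assign midranks.
sorted (value, group, rank): (8,G1,1), (18,G1,2.5), (18,G2,2.5), (19,G2,4), (20,G1,6), (20,G2,6), (20,G3,6), (21,G1,8), (23,G2,9), (27,G3,10), (28,G3,11), (29,G3,12), (31,G3,13)
Step 2: Sum ranks within each group.
R_1 = 17.5 (n_1 = 4)
R_2 = 21.5 (n_2 = 4)
R_3 = 52 (n_3 = 5)
Step 3: H = 12/(N(N+1)) * sum(R_i^2/n_i) - 3(N+1)
     = 12/(13*14) * (17.5^2/4 + 21.5^2/4 + 52^2/5) - 3*14
     = 0.065934 * 732.925 - 42
     = 6.324725.
Step 4: Ties present; correction factor C = 1 - 30/(13^3 - 13) = 0.986264. Corrected H = 6.324725 / 0.986264 = 6.412813.
Step 5: Under H0, H ~ chi^2(2); p-value = 0.040502.
Step 6: alpha = 0.1. reject H0.

H = 6.4128, df = 2, p = 0.040502, reject H0.


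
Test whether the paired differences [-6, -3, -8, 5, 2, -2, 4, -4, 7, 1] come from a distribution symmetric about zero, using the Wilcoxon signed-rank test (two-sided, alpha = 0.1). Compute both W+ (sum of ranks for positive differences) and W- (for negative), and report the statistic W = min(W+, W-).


Step 1: Drop any zero differences (none here) and take |d_i|.
|d| = [6, 3, 8, 5, 2, 2, 4, 4, 7, 1]
Step 2: Midrank |d_i| (ties get averaged ranks).
ranks: |6|->8, |3|->4, |8|->10, |5|->7, |2|->2.5, |2|->2.5, |4|->5.5, |4|->5.5, |7|->9, |1|->1
Step 3: Attach original signs; sum ranks with positive sign and with negative sign.
W+ = 7 + 2.5 + 5.5 + 9 + 1 = 25
W- = 8 + 4 + 10 + 2.5 + 5.5 = 30
(Check: W+ + W- = 55 should equal n(n+1)/2 = 55.)
Step 4: Test statistic W = min(W+, W-) = 25.
Step 5: Ties in |d|, so use the tie-corrected normal approximation.
        E[W] = n(n+1)/4 = 10*11/4 = 27.5.
        Tie groups: |d|=2 (t=2), |d|=4 (t=2); sum(t^3 - t) = 12.
        Var[W] = n(n+1)(2n+1)/24 - sum(t^3-t)/48 = 2310/24 - 12/48 = 96.
        z = (W - E[W]) / sqrt(Var[W]) = (25 - 27.5) / 9.7980 = -0.2552.
        Two-sided p = 2*Phi(z) = 0.798603.
Step 6: alpha = 0.1. fail to reject H0.

W+ = 25, W- = 30, W = min = 25, p = 0.798603, fail to reject H0.


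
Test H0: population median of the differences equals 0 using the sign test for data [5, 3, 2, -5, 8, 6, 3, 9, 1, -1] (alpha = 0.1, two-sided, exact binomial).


Step 1: Discard zero differences. Original n = 10; n_eff = number of nonzero differences = 10.
Nonzero differences (with sign): +5, +3, +2, -5, +8, +6, +3, +9, +1, -1
Step 2: Count signs: positive = 8, negative = 2.
Step 3: Under H0: P(positive) = 0.5, so the number of positives S ~ Bin(10, 0.5).
Step 4: Two-sided exact p-value = sum of Bin(10,0.5) probabilities at or below the observed probability = 0.109375.
Step 5: alpha = 0.1. fail to reject H0.

n_eff = 10, pos = 8, neg = 2, p = 0.109375, fail to reject H0.


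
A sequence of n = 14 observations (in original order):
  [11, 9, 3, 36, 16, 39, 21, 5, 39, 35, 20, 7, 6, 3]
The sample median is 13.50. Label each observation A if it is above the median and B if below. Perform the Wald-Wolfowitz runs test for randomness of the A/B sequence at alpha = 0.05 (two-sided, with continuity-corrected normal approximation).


Step 1: Compute median = 13.50; label A = above, B = below.
Labels in order: BBBAAAABAAABBB  (n_A = 7, n_B = 7)
Step 2: Count runs R = 5.
Step 3: Under H0 (random ordering), E[R] = 2*n_A*n_B/(n_A+n_B) + 1 = 2*7*7/14 + 1 = 8.0000.
        Var[R] = 2*n_A*n_B*(2*n_A*n_B - n_A - n_B) / ((n_A+n_B)^2 * (n_A+n_B-1)) = 8232/2548 = 3.2308.
        SD[R] = 1.7974.
Step 4: Continuity-corrected z = (R + 0.5 - E[R]) / SD[R] = (5 + 0.5 - 8.0000) / 1.7974 = -1.3909.
Step 5: Two-sided p-value via normal approximation = 2*(1 - Phi(|z|)) = 0.164264.
Step 6: alpha = 0.05. fail to reject H0.

R = 5, z = -1.3909, p = 0.164264, fail to reject H0.


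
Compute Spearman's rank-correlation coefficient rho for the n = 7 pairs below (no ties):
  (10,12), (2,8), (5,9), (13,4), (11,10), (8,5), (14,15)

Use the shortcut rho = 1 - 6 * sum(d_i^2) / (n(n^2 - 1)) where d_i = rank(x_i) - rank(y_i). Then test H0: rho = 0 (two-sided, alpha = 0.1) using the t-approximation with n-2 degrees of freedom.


Step 1: Rank x and y separately (midranks; no ties here).
rank(x): 10->4, 2->1, 5->2, 13->6, 11->5, 8->3, 14->7
rank(y): 12->6, 8->3, 9->4, 4->1, 10->5, 5->2, 15->7
Step 2: d_i = R_x(i) - R_y(i); compute d_i^2.
  (4-6)^2=4, (1-3)^2=4, (2-4)^2=4, (6-1)^2=25, (5-5)^2=0, (3-2)^2=1, (7-7)^2=0
sum(d^2) = 38.
Step 3: rho = 1 - 6*38 / (7*(7^2 - 1)) = 1 - 228/336 = 0.321429.
Step 4: Under H0, t = rho * sqrt((n-2)/(1-rho^2)) = 0.7590 ~ t(5).
Step 5: Two-sided p-value from the t-distribution with 5 df = 0.482072.
Step 6: alpha = 0.1. fail to reject H0.

rho = 0.3214, p = 0.482072, fail to reject H0 at alpha = 0.1.


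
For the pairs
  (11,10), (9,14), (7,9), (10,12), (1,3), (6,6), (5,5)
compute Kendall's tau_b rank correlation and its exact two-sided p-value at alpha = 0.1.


Step 1: Enumerate the 21 unordered pairs (i,j) with i<j and classify each by sign(x_j-x_i) * sign(y_j-y_i).
  (1,2):dx=-2,dy=+4->D; (1,3):dx=-4,dy=-1->C; (1,4):dx=-1,dy=+2->D; (1,5):dx=-10,dy=-7->C
  (1,6):dx=-5,dy=-4->C; (1,7):dx=-6,dy=-5->C; (2,3):dx=-2,dy=-5->C; (2,4):dx=+1,dy=-2->D
  (2,5):dx=-8,dy=-11->C; (2,6):dx=-3,dy=-8->C; (2,7):dx=-4,dy=-9->C; (3,4):dx=+3,dy=+3->C
  (3,5):dx=-6,dy=-6->C; (3,6):dx=-1,dy=-3->C; (3,7):dx=-2,dy=-4->C; (4,5):dx=-9,dy=-9->C
  (4,6):dx=-4,dy=-6->C; (4,7):dx=-5,dy=-7->C; (5,6):dx=+5,dy=+3->C; (5,7):dx=+4,dy=+2->C
  (6,7):dx=-1,dy=-1->C
Step 2: C = 18, D = 3, total pairs = 21.
Step 3: tau = (C - D)/(n(n-1)/2) = (18 - 3)/21 = 0.714286.
Step 4: Exact two-sided p-value (enumerate n! = 5040 permutations of y under H0): p = 0.030159.
Step 5: alpha = 0.1. reject H0.

tau_b = 0.7143 (C=18, D=3), p = 0.030159, reject H0.


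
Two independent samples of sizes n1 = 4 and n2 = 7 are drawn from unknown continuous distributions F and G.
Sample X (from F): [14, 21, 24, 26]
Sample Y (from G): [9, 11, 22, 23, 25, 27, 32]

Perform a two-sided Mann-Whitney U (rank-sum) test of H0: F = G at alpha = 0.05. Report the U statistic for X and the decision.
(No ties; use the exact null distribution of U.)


Step 1: Combine and sort all 11 observations; assign midranks.
sorted (value, group): (9,Y), (11,Y), (14,X), (21,X), (22,Y), (23,Y), (24,X), (25,Y), (26,X), (27,Y), (32,Y)
ranks: 9->1, 11->2, 14->3, 21->4, 22->5, 23->6, 24->7, 25->8, 26->9, 27->10, 32->11
Step 2: Rank sum for X: R1 = 3 + 4 + 7 + 9 = 23.
Step 3: U_X = R1 - n1(n1+1)/2 = 23 - 4*5/2 = 23 - 10 = 13.
       U_Y = n1*n2 - U_X = 28 - 13 = 15.
Step 4: No ties, so the exact null distribution of U (based on enumerating the C(11,4) = 330 equally likely rank assignments) gives the two-sided p-value.
Step 5: p-value = 0.927273; compare to alpha = 0.05. fail to reject H0.

U_X = 13, p = 0.927273, fail to reject H0 at alpha = 0.05.


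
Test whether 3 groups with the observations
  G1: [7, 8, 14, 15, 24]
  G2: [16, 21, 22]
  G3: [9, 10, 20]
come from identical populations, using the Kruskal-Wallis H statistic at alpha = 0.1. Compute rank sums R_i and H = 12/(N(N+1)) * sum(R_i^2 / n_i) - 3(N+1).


Step 1: Combine all N = 11 observations and assign midranks.
sorted (value, group, rank): (7,G1,1), (8,G1,2), (9,G3,3), (10,G3,4), (14,G1,5), (15,G1,6), (16,G2,7), (20,G3,8), (21,G2,9), (22,G2,10), (24,G1,11)
Step 2: Sum ranks within each group.
R_1 = 25 (n_1 = 5)
R_2 = 26 (n_2 = 3)
R_3 = 15 (n_3 = 3)
Step 3: H = 12/(N(N+1)) * sum(R_i^2/n_i) - 3(N+1)
     = 12/(11*12) * (25^2/5 + 26^2/3 + 15^2/3) - 3*12
     = 0.090909 * 425.333 - 36
     = 2.666667.
Step 4: No ties, so H is used without correction.
Step 5: Under H0, H ~ chi^2(2); p-value = 0.263597.
Step 6: alpha = 0.1. fail to reject H0.

H = 2.6667, df = 2, p = 0.263597, fail to reject H0.


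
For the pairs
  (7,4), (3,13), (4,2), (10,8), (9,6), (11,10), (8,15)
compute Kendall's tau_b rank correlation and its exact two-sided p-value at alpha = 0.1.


Step 1: Enumerate the 21 unordered pairs (i,j) with i<j and classify each by sign(x_j-x_i) * sign(y_j-y_i).
  (1,2):dx=-4,dy=+9->D; (1,3):dx=-3,dy=-2->C; (1,4):dx=+3,dy=+4->C; (1,5):dx=+2,dy=+2->C
  (1,6):dx=+4,dy=+6->C; (1,7):dx=+1,dy=+11->C; (2,3):dx=+1,dy=-11->D; (2,4):dx=+7,dy=-5->D
  (2,5):dx=+6,dy=-7->D; (2,6):dx=+8,dy=-3->D; (2,7):dx=+5,dy=+2->C; (3,4):dx=+6,dy=+6->C
  (3,5):dx=+5,dy=+4->C; (3,6):dx=+7,dy=+8->C; (3,7):dx=+4,dy=+13->C; (4,5):dx=-1,dy=-2->C
  (4,6):dx=+1,dy=+2->C; (4,7):dx=-2,dy=+7->D; (5,6):dx=+2,dy=+4->C; (5,7):dx=-1,dy=+9->D
  (6,7):dx=-3,dy=+5->D
Step 2: C = 13, D = 8, total pairs = 21.
Step 3: tau = (C - D)/(n(n-1)/2) = (13 - 8)/21 = 0.238095.
Step 4: Exact two-sided p-value (enumerate n! = 5040 permutations of y under H0): p = 0.561905.
Step 5: alpha = 0.1. fail to reject H0.

tau_b = 0.2381 (C=13, D=8), p = 0.561905, fail to reject H0.


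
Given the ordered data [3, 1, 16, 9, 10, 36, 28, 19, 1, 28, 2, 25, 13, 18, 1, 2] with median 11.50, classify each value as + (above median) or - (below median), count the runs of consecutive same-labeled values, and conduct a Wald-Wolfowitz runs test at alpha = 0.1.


Step 1: Compute median = 11.50; label A = above, B = below.
Labels in order: BBABBAAABABAAABB  (n_A = 8, n_B = 8)
Step 2: Count runs R = 9.
Step 3: Under H0 (random ordering), E[R] = 2*n_A*n_B/(n_A+n_B) + 1 = 2*8*8/16 + 1 = 9.0000.
        Var[R] = 2*n_A*n_B*(2*n_A*n_B - n_A - n_B) / ((n_A+n_B)^2 * (n_A+n_B-1)) = 14336/3840 = 3.7333.
        SD[R] = 1.9322.
Step 4: R = E[R], so z = 0 with no continuity correction.
Step 5: Two-sided p-value via normal approximation = 2*(1 - Phi(|z|)) = 1.000000.
Step 6: alpha = 0.1. fail to reject H0.

R = 9, z = 0.0000, p = 1.000000, fail to reject H0.


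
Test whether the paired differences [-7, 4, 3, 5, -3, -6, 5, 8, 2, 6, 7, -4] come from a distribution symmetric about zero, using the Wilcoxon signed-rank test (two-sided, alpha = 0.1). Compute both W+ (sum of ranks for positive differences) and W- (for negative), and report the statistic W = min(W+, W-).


Step 1: Drop any zero differences (none here) and take |d_i|.
|d| = [7, 4, 3, 5, 3, 6, 5, 8, 2, 6, 7, 4]
Step 2: Midrank |d_i| (ties get averaged ranks).
ranks: |7|->10.5, |4|->4.5, |3|->2.5, |5|->6.5, |3|->2.5, |6|->8.5, |5|->6.5, |8|->12, |2|->1, |6|->8.5, |7|->10.5, |4|->4.5
Step 3: Attach original signs; sum ranks with positive sign and with negative sign.
W+ = 4.5 + 2.5 + 6.5 + 6.5 + 12 + 1 + 8.5 + 10.5 = 52
W- = 10.5 + 2.5 + 8.5 + 4.5 = 26
(Check: W+ + W- = 78 should equal n(n+1)/2 = 78.)
Step 4: Test statistic W = min(W+, W-) = 26.
Step 5: Ties in |d|, so use the tie-corrected normal approximation.
        E[W] = n(n+1)/4 = 12*13/4 = 39.
        Tie groups: |d|=3 (t=2), |d|=4 (t=2), |d|=5 (t=2), |d|=6 (t=2), |d|=7 (t=2); sum(t^3 - t) = 30.
        Var[W] = n(n+1)(2n+1)/24 - sum(t^3-t)/48 = 3900/24 - 30/48 = 161.875.
        z = (W - E[W]) / sqrt(Var[W]) = (26 - 39) / 12.7230 = -1.0218.
        Two-sided p = 2*Phi(z) = 0.306889.
Step 6: alpha = 0.1. fail to reject H0.

W+ = 52, W- = 26, W = min = 26, p = 0.306889, fail to reject H0.


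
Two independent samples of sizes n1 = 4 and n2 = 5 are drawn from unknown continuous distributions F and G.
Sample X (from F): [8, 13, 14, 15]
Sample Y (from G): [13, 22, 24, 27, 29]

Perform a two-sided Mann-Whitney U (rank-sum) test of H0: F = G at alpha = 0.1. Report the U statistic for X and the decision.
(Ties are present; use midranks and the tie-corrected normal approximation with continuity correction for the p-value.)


Step 1: Combine and sort all 9 observations; assign midranks.
sorted (value, group): (8,X), (13,X), (13,Y), (14,X), (15,X), (22,Y), (24,Y), (27,Y), (29,Y)
ranks: 8->1, 13->2.5, 13->2.5, 14->4, 15->5, 22->6, 24->7, 27->8, 29->9
Step 2: Rank sum for X: R1 = 1 + 2.5 + 4 + 5 = 12.5.
Step 3: U_X = R1 - n1(n1+1)/2 = 12.5 - 4*5/2 = 12.5 - 10 = 2.5.
       U_Y = n1*n2 - U_X = 20 - 2.5 = 17.5.
Step 4: Ties are present, so use the tie-corrected normal approximation (with continuity correction) for the p-value.
Step 5: p-value = 0.085100; compare to alpha = 0.1. reject H0.

U_X = 2.5, p = 0.085100, reject H0 at alpha = 0.1.


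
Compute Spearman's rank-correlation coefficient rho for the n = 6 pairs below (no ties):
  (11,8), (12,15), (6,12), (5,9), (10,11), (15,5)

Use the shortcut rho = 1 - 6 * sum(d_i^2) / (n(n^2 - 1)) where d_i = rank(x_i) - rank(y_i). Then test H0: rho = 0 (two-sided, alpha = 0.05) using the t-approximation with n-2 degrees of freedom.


Step 1: Rank x and y separately (midranks; no ties here).
rank(x): 11->4, 12->5, 6->2, 5->1, 10->3, 15->6
rank(y): 8->2, 15->6, 12->5, 9->3, 11->4, 5->1
Step 2: d_i = R_x(i) - R_y(i); compute d_i^2.
  (4-2)^2=4, (5-6)^2=1, (2-5)^2=9, (1-3)^2=4, (3-4)^2=1, (6-1)^2=25
sum(d^2) = 44.
Step 3: rho = 1 - 6*44 / (6*(6^2 - 1)) = 1 - 264/210 = -0.257143.
Step 4: Under H0, t = rho * sqrt((n-2)/(1-rho^2)) = -0.5322 ~ t(4).
Step 5: Two-sided p-value from the t-distribution with 4 df = 0.622787.
Step 6: alpha = 0.05. fail to reject H0.

rho = -0.2571, p = 0.622787, fail to reject H0 at alpha = 0.05.


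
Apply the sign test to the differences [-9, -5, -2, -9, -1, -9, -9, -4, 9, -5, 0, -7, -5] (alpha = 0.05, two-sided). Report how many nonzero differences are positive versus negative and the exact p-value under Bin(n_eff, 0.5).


Step 1: Discard zero differences. Original n = 13; n_eff = number of nonzero differences = 12.
Nonzero differences (with sign): -9, -5, -2, -9, -1, -9, -9, -4, +9, -5, -7, -5
Step 2: Count signs: positive = 1, negative = 11.
Step 3: Under H0: P(positive) = 0.5, so the number of positives S ~ Bin(12, 0.5).
Step 4: Two-sided exact p-value = sum of Bin(12,0.5) probabilities at or below the observed probability = 0.006348.
Step 5: alpha = 0.05. reject H0.

n_eff = 12, pos = 1, neg = 11, p = 0.006348, reject H0.


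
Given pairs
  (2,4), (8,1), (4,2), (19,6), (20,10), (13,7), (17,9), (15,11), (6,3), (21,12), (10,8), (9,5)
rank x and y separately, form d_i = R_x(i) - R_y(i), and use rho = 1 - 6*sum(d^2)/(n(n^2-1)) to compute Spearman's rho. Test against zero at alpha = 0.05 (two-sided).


Step 1: Rank x and y separately (midranks; no ties here).
rank(x): 2->1, 8->4, 4->2, 19->10, 20->11, 13->7, 17->9, 15->8, 6->3, 21->12, 10->6, 9->5
rank(y): 4->4, 1->1, 2->2, 6->6, 10->10, 7->7, 9->9, 11->11, 3->3, 12->12, 8->8, 5->5
Step 2: d_i = R_x(i) - R_y(i); compute d_i^2.
  (1-4)^2=9, (4-1)^2=9, (2-2)^2=0, (10-6)^2=16, (11-10)^2=1, (7-7)^2=0, (9-9)^2=0, (8-11)^2=9, (3-3)^2=0, (12-12)^2=0, (6-8)^2=4, (5-5)^2=0
sum(d^2) = 48.
Step 3: rho = 1 - 6*48 / (12*(12^2 - 1)) = 1 - 288/1716 = 0.832168.
Step 4: Under H0, t = rho * sqrt((n-2)/(1-rho^2)) = 4.7456 ~ t(10).
Step 5: Two-sided p-value from the t-distribution with 10 df = 0.000785.
Step 6: alpha = 0.05. reject H0.

rho = 0.8322, p = 0.000785, reject H0 at alpha = 0.05.


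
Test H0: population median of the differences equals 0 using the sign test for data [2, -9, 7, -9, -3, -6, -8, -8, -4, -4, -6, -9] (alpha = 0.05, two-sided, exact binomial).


Step 1: Discard zero differences. Original n = 12; n_eff = number of nonzero differences = 12.
Nonzero differences (with sign): +2, -9, +7, -9, -3, -6, -8, -8, -4, -4, -6, -9
Step 2: Count signs: positive = 2, negative = 10.
Step 3: Under H0: P(positive) = 0.5, so the number of positives S ~ Bin(12, 0.5).
Step 4: Two-sided exact p-value = sum of Bin(12,0.5) probabilities at or below the observed probability = 0.038574.
Step 5: alpha = 0.05. reject H0.

n_eff = 12, pos = 2, neg = 10, p = 0.038574, reject H0.


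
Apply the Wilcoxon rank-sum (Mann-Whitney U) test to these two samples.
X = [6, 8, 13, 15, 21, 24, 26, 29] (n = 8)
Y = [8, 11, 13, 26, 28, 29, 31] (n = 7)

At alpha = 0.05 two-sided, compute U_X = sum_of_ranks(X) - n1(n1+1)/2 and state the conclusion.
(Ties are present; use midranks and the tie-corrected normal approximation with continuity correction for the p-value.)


Step 1: Combine and sort all 15 observations; assign midranks.
sorted (value, group): (6,X), (8,X), (8,Y), (11,Y), (13,X), (13,Y), (15,X), (21,X), (24,X), (26,X), (26,Y), (28,Y), (29,X), (29,Y), (31,Y)
ranks: 6->1, 8->2.5, 8->2.5, 11->4, 13->5.5, 13->5.5, 15->7, 21->8, 24->9, 26->10.5, 26->10.5, 28->12, 29->13.5, 29->13.5, 31->15
Step 2: Rank sum for X: R1 = 1 + 2.5 + 5.5 + 7 + 8 + 9 + 10.5 + 13.5 = 57.
Step 3: U_X = R1 - n1(n1+1)/2 = 57 - 8*9/2 = 57 - 36 = 21.
       U_Y = n1*n2 - U_X = 56 - 21 = 35.
Step 4: Ties are present, so use the tie-corrected normal approximation (with continuity correction) for the p-value.
Step 5: p-value = 0.450291; compare to alpha = 0.05. fail to reject H0.

U_X = 21, p = 0.450291, fail to reject H0 at alpha = 0.05.


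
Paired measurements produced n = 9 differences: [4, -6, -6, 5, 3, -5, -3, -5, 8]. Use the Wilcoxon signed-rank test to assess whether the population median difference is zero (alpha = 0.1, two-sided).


Step 1: Drop any zero differences (none here) and take |d_i|.
|d| = [4, 6, 6, 5, 3, 5, 3, 5, 8]
Step 2: Midrank |d_i| (ties get averaged ranks).
ranks: |4|->3, |6|->7.5, |6|->7.5, |5|->5, |3|->1.5, |5|->5, |3|->1.5, |5|->5, |8|->9
Step 3: Attach original signs; sum ranks with positive sign and with negative sign.
W+ = 3 + 5 + 1.5 + 9 = 18.5
W- = 7.5 + 7.5 + 5 + 1.5 + 5 = 26.5
(Check: W+ + W- = 45 should equal n(n+1)/2 = 45.)
Step 4: Test statistic W = min(W+, W-) = 18.5.
Step 5: Ties in |d|, so use the tie-corrected normal approximation.
        E[W] = n(n+1)/4 = 9*10/4 = 22.5.
        Tie groups: |d|=3 (t=2), |d|=5 (t=3), |d|=6 (t=2); sum(t^3 - t) = 36.
        Var[W] = n(n+1)(2n+1)/24 - sum(t^3-t)/48 = 1710/24 - 36/48 = 70.5.
        z = (W - E[W]) / sqrt(Var[W]) = (18.5 - 22.5) / 8.3964 = -0.4764.
        Two-sided p = 2*Phi(z) = 0.633794.
Step 6: alpha = 0.1. fail to reject H0.

W+ = 18.5, W- = 26.5, W = min = 18.5, p = 0.633794, fail to reject H0.


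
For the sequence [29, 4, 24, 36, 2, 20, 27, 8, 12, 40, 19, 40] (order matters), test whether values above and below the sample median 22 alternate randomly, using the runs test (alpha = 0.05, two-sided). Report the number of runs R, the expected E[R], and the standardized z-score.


Step 1: Compute median = 22; label A = above, B = below.
Labels in order: ABAABBABBABA  (n_A = 6, n_B = 6)
Step 2: Count runs R = 9.
Step 3: Under H0 (random ordering), E[R] = 2*n_A*n_B/(n_A+n_B) + 1 = 2*6*6/12 + 1 = 7.0000.
        Var[R] = 2*n_A*n_B*(2*n_A*n_B - n_A - n_B) / ((n_A+n_B)^2 * (n_A+n_B-1)) = 4320/1584 = 2.7273.
        SD[R] = 1.6514.
Step 4: Continuity-corrected z = (R - 0.5 - E[R]) / SD[R] = (9 - 0.5 - 7.0000) / 1.6514 = 0.9083.
Step 5: Two-sided p-value via normal approximation = 2*(1 - Phi(|z|)) = 0.363722.
Step 6: alpha = 0.05. fail to reject H0.

R = 9, z = 0.9083, p = 0.363722, fail to reject H0.


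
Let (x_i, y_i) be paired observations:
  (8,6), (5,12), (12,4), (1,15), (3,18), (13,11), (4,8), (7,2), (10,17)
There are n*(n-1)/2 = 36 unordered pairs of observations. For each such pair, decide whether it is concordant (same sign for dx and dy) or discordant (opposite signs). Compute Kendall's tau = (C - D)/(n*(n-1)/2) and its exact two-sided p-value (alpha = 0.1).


Step 1: Enumerate the 36 unordered pairs (i,j) with i<j and classify each by sign(x_j-x_i) * sign(y_j-y_i).
  (1,2):dx=-3,dy=+6->D; (1,3):dx=+4,dy=-2->D; (1,4):dx=-7,dy=+9->D; (1,5):dx=-5,dy=+12->D
  (1,6):dx=+5,dy=+5->C; (1,7):dx=-4,dy=+2->D; (1,8):dx=-1,dy=-4->C; (1,9):dx=+2,dy=+11->C
  (2,3):dx=+7,dy=-8->D; (2,4):dx=-4,dy=+3->D; (2,5):dx=-2,dy=+6->D; (2,6):dx=+8,dy=-1->D
  (2,7):dx=-1,dy=-4->C; (2,8):dx=+2,dy=-10->D; (2,9):dx=+5,dy=+5->C; (3,4):dx=-11,dy=+11->D
  (3,5):dx=-9,dy=+14->D; (3,6):dx=+1,dy=+7->C; (3,7):dx=-8,dy=+4->D; (3,8):dx=-5,dy=-2->C
  (3,9):dx=-2,dy=+13->D; (4,5):dx=+2,dy=+3->C; (4,6):dx=+12,dy=-4->D; (4,7):dx=+3,dy=-7->D
  (4,8):dx=+6,dy=-13->D; (4,9):dx=+9,dy=+2->C; (5,6):dx=+10,dy=-7->D; (5,7):dx=+1,dy=-10->D
  (5,8):dx=+4,dy=-16->D; (5,9):dx=+7,dy=-1->D; (6,7):dx=-9,dy=-3->C; (6,8):dx=-6,dy=-9->C
  (6,9):dx=-3,dy=+6->D; (7,8):dx=+3,dy=-6->D; (7,9):dx=+6,dy=+9->C; (8,9):dx=+3,dy=+15->C
Step 2: C = 13, D = 23, total pairs = 36.
Step 3: tau = (C - D)/(n(n-1)/2) = (13 - 23)/36 = -0.277778.
Step 4: Exact two-sided p-value (enumerate n! = 362880 permutations of y under H0): p = 0.358488.
Step 5: alpha = 0.1. fail to reject H0.

tau_b = -0.2778 (C=13, D=23), p = 0.358488, fail to reject H0.


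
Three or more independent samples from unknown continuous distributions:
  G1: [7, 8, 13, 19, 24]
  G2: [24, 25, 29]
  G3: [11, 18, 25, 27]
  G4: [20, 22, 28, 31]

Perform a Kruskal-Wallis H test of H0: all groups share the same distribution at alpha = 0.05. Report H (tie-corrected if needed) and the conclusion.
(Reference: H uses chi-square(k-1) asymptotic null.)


Step 1: Combine all N = 16 observations and assign midranks.
sorted (value, group, rank): (7,G1,1), (8,G1,2), (11,G3,3), (13,G1,4), (18,G3,5), (19,G1,6), (20,G4,7), (22,G4,8), (24,G1,9.5), (24,G2,9.5), (25,G2,11.5), (25,G3,11.5), (27,G3,13), (28,G4,14), (29,G2,15), (31,G4,16)
Step 2: Sum ranks within each group.
R_1 = 22.5 (n_1 = 5)
R_2 = 36 (n_2 = 3)
R_3 = 32.5 (n_3 = 4)
R_4 = 45 (n_4 = 4)
Step 3: H = 12/(N(N+1)) * sum(R_i^2/n_i) - 3(N+1)
     = 12/(16*17) * (22.5^2/5 + 36^2/3 + 32.5^2/4 + 45^2/4) - 3*17
     = 0.044118 * 1303.56 - 51
     = 6.510110.
Step 4: Ties present; correction factor C = 1 - 12/(16^3 - 16) = 0.997059. Corrected H = 6.510110 / 0.997059 = 6.529314.
Step 5: Under H0, H ~ chi^2(3); p-value = 0.088514.
Step 6: alpha = 0.05. fail to reject H0.

H = 6.5293, df = 3, p = 0.088514, fail to reject H0.


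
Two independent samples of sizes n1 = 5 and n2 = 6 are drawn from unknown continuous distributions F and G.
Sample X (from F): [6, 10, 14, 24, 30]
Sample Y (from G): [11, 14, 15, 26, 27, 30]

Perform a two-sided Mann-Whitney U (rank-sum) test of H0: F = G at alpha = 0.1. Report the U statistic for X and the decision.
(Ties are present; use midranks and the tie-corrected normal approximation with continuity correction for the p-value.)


Step 1: Combine and sort all 11 observations; assign midranks.
sorted (value, group): (6,X), (10,X), (11,Y), (14,X), (14,Y), (15,Y), (24,X), (26,Y), (27,Y), (30,X), (30,Y)
ranks: 6->1, 10->2, 11->3, 14->4.5, 14->4.5, 15->6, 24->7, 26->8, 27->9, 30->10.5, 30->10.5
Step 2: Rank sum for X: R1 = 1 + 2 + 4.5 + 7 + 10.5 = 25.
Step 3: U_X = R1 - n1(n1+1)/2 = 25 - 5*6/2 = 25 - 15 = 10.
       U_Y = n1*n2 - U_X = 30 - 10 = 20.
Step 4: Ties are present, so use the tie-corrected normal approximation (with continuity correction) for the p-value.
Step 5: p-value = 0.409176; compare to alpha = 0.1. fail to reject H0.

U_X = 10, p = 0.409176, fail to reject H0 at alpha = 0.1.


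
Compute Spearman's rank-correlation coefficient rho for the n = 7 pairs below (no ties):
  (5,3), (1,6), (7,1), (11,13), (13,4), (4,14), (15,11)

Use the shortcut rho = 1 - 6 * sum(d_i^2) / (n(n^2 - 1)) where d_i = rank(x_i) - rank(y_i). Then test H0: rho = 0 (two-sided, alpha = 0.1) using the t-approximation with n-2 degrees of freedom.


Step 1: Rank x and y separately (midranks; no ties here).
rank(x): 5->3, 1->1, 7->4, 11->5, 13->6, 4->2, 15->7
rank(y): 3->2, 6->4, 1->1, 13->6, 4->3, 14->7, 11->5
Step 2: d_i = R_x(i) - R_y(i); compute d_i^2.
  (3-2)^2=1, (1-4)^2=9, (4-1)^2=9, (5-6)^2=1, (6-3)^2=9, (2-7)^2=25, (7-5)^2=4
sum(d^2) = 58.
Step 3: rho = 1 - 6*58 / (7*(7^2 - 1)) = 1 - 348/336 = -0.035714.
Step 4: Under H0, t = rho * sqrt((n-2)/(1-rho^2)) = -0.0799 ~ t(5).
Step 5: Two-sided p-value from the t-distribution with 5 df = 0.939408.
Step 6: alpha = 0.1. fail to reject H0.

rho = -0.0357, p = 0.939408, fail to reject H0 at alpha = 0.1.


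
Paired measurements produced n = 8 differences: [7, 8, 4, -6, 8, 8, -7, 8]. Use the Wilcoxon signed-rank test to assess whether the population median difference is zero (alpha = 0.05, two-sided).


Step 1: Drop any zero differences (none here) and take |d_i|.
|d| = [7, 8, 4, 6, 8, 8, 7, 8]
Step 2: Midrank |d_i| (ties get averaged ranks).
ranks: |7|->3.5, |8|->6.5, |4|->1, |6|->2, |8|->6.5, |8|->6.5, |7|->3.5, |8|->6.5
Step 3: Attach original signs; sum ranks with positive sign and with negative sign.
W+ = 3.5 + 6.5 + 1 + 6.5 + 6.5 + 6.5 = 30.5
W- = 2 + 3.5 = 5.5
(Check: W+ + W- = 36 should equal n(n+1)/2 = 36.)
Step 4: Test statistic W = min(W+, W-) = 5.5.
Step 5: Ties in |d|, so use the tie-corrected normal approximation.
        E[W] = n(n+1)/4 = 8*9/4 = 18.
        Tie groups: |d|=7 (t=2), |d|=8 (t=4); sum(t^3 - t) = 66.
        Var[W] = n(n+1)(2n+1)/24 - sum(t^3-t)/48 = 1224/24 - 66/48 = 49.625.
        z = (W - E[W]) / sqrt(Var[W]) = (5.5 - 18) / 7.0445 = -1.7744.
        Two-sided p = 2*Phi(z) = 0.075991.
Step 6: alpha = 0.05. fail to reject H0.

W+ = 30.5, W- = 5.5, W = min = 5.5, p = 0.075991, fail to reject H0.


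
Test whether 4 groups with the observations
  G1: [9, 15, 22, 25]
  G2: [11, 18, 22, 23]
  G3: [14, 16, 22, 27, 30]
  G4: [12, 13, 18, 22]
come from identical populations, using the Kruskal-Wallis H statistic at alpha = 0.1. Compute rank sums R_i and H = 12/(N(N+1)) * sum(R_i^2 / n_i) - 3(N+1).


Step 1: Combine all N = 17 observations and assign midranks.
sorted (value, group, rank): (9,G1,1), (11,G2,2), (12,G4,3), (13,G4,4), (14,G3,5), (15,G1,6), (16,G3,7), (18,G2,8.5), (18,G4,8.5), (22,G1,11.5), (22,G2,11.5), (22,G3,11.5), (22,G4,11.5), (23,G2,14), (25,G1,15), (27,G3,16), (30,G3,17)
Step 2: Sum ranks within each group.
R_1 = 33.5 (n_1 = 4)
R_2 = 36 (n_2 = 4)
R_3 = 56.5 (n_3 = 5)
R_4 = 27 (n_4 = 4)
Step 3: H = 12/(N(N+1)) * sum(R_i^2/n_i) - 3(N+1)
     = 12/(17*18) * (33.5^2/4 + 36^2/4 + 56.5^2/5 + 27^2/4) - 3*18
     = 0.039216 * 1425.26 - 54
     = 1.892647.
Step 4: Ties present; correction factor C = 1 - 66/(17^3 - 17) = 0.986520. Corrected H = 1.892647 / 0.986520 = 1.918509.
Step 5: Under H0, H ~ chi^2(3); p-value = 0.589491.
Step 6: alpha = 0.1. fail to reject H0.

H = 1.9185, df = 3, p = 0.589491, fail to reject H0.


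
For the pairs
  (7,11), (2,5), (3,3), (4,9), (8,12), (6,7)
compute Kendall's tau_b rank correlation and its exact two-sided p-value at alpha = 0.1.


Step 1: Enumerate the 15 unordered pairs (i,j) with i<j and classify each by sign(x_j-x_i) * sign(y_j-y_i).
  (1,2):dx=-5,dy=-6->C; (1,3):dx=-4,dy=-8->C; (1,4):dx=-3,dy=-2->C; (1,5):dx=+1,dy=+1->C
  (1,6):dx=-1,dy=-4->C; (2,3):dx=+1,dy=-2->D; (2,4):dx=+2,dy=+4->C; (2,5):dx=+6,dy=+7->C
  (2,6):dx=+4,dy=+2->C; (3,4):dx=+1,dy=+6->C; (3,5):dx=+5,dy=+9->C; (3,6):dx=+3,dy=+4->C
  (4,5):dx=+4,dy=+3->C; (4,6):dx=+2,dy=-2->D; (5,6):dx=-2,dy=-5->C
Step 2: C = 13, D = 2, total pairs = 15.
Step 3: tau = (C - D)/(n(n-1)/2) = (13 - 2)/15 = 0.733333.
Step 4: Exact two-sided p-value (enumerate n! = 720 permutations of y under H0): p = 0.055556.
Step 5: alpha = 0.1. reject H0.

tau_b = 0.7333 (C=13, D=2), p = 0.055556, reject H0.


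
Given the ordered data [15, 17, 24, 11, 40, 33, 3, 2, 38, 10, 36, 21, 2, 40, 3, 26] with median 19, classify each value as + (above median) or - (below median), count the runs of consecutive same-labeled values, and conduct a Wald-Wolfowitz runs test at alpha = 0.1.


Step 1: Compute median = 19; label A = above, B = below.
Labels in order: BBABAABBABAABABA  (n_A = 8, n_B = 8)
Step 2: Count runs R = 12.
Step 3: Under H0 (random ordering), E[R] = 2*n_A*n_B/(n_A+n_B) + 1 = 2*8*8/16 + 1 = 9.0000.
        Var[R] = 2*n_A*n_B*(2*n_A*n_B - n_A - n_B) / ((n_A+n_B)^2 * (n_A+n_B-1)) = 14336/3840 = 3.7333.
        SD[R] = 1.9322.
Step 4: Continuity-corrected z = (R - 0.5 - E[R]) / SD[R] = (12 - 0.5 - 9.0000) / 1.9322 = 1.2939.
Step 5: Two-sided p-value via normal approximation = 2*(1 - Phi(|z|)) = 0.195709.
Step 6: alpha = 0.1. fail to reject H0.

R = 12, z = 1.2939, p = 0.195709, fail to reject H0.


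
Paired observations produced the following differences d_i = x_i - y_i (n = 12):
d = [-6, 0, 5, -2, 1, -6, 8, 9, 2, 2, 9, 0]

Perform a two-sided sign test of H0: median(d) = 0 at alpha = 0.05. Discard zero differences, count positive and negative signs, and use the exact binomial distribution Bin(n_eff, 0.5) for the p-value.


Step 1: Discard zero differences. Original n = 12; n_eff = number of nonzero differences = 10.
Nonzero differences (with sign): -6, +5, -2, +1, -6, +8, +9, +2, +2, +9
Step 2: Count signs: positive = 7, negative = 3.
Step 3: Under H0: P(positive) = 0.5, so the number of positives S ~ Bin(10, 0.5).
Step 4: Two-sided exact p-value = sum of Bin(10,0.5) probabilities at or below the observed probability = 0.343750.
Step 5: alpha = 0.05. fail to reject H0.

n_eff = 10, pos = 7, neg = 3, p = 0.343750, fail to reject H0.


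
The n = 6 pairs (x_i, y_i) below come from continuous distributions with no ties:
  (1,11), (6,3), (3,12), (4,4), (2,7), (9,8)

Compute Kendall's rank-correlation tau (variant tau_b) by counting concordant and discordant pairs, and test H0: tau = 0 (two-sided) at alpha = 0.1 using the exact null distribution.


Step 1: Enumerate the 15 unordered pairs (i,j) with i<j and classify each by sign(x_j-x_i) * sign(y_j-y_i).
  (1,2):dx=+5,dy=-8->D; (1,3):dx=+2,dy=+1->C; (1,4):dx=+3,dy=-7->D; (1,5):dx=+1,dy=-4->D
  (1,6):dx=+8,dy=-3->D; (2,3):dx=-3,dy=+9->D; (2,4):dx=-2,dy=+1->D; (2,5):dx=-4,dy=+4->D
  (2,6):dx=+3,dy=+5->C; (3,4):dx=+1,dy=-8->D; (3,5):dx=-1,dy=-5->C; (3,6):dx=+6,dy=-4->D
  (4,5):dx=-2,dy=+3->D; (4,6):dx=+5,dy=+4->C; (5,6):dx=+7,dy=+1->C
Step 2: C = 5, D = 10, total pairs = 15.
Step 3: tau = (C - D)/(n(n-1)/2) = (5 - 10)/15 = -0.333333.
Step 4: Exact two-sided p-value (enumerate n! = 720 permutations of y under H0): p = 0.469444.
Step 5: alpha = 0.1. fail to reject H0.

tau_b = -0.3333 (C=5, D=10), p = 0.469444, fail to reject H0.


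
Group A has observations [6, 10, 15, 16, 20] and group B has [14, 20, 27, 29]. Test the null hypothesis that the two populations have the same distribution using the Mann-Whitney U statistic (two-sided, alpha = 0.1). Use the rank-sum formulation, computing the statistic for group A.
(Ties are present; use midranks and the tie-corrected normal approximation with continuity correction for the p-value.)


Step 1: Combine and sort all 9 observations; assign midranks.
sorted (value, group): (6,X), (10,X), (14,Y), (15,X), (16,X), (20,X), (20,Y), (27,Y), (29,Y)
ranks: 6->1, 10->2, 14->3, 15->4, 16->5, 20->6.5, 20->6.5, 27->8, 29->9
Step 2: Rank sum for X: R1 = 1 + 2 + 4 + 5 + 6.5 = 18.5.
Step 3: U_X = R1 - n1(n1+1)/2 = 18.5 - 5*6/2 = 18.5 - 15 = 3.5.
       U_Y = n1*n2 - U_X = 20 - 3.5 = 16.5.
Step 4: Ties are present, so use the tie-corrected normal approximation (with continuity correction) for the p-value.
Step 5: p-value = 0.139983; compare to alpha = 0.1. fail to reject H0.

U_X = 3.5, p = 0.139983, fail to reject H0 at alpha = 0.1.


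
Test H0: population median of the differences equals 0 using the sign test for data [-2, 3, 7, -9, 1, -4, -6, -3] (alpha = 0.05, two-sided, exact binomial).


Step 1: Discard zero differences. Original n = 8; n_eff = number of nonzero differences = 8.
Nonzero differences (with sign): -2, +3, +7, -9, +1, -4, -6, -3
Step 2: Count signs: positive = 3, negative = 5.
Step 3: Under H0: P(positive) = 0.5, so the number of positives S ~ Bin(8, 0.5).
Step 4: Two-sided exact p-value = sum of Bin(8,0.5) probabilities at or below the observed probability = 0.726562.
Step 5: alpha = 0.05. fail to reject H0.

n_eff = 8, pos = 3, neg = 5, p = 0.726562, fail to reject H0.


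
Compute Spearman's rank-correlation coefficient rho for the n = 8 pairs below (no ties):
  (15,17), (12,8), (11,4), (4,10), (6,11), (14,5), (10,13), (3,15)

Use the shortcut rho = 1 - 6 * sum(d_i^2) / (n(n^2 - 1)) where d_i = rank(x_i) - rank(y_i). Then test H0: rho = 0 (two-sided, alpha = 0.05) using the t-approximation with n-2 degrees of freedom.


Step 1: Rank x and y separately (midranks; no ties here).
rank(x): 15->8, 12->6, 11->5, 4->2, 6->3, 14->7, 10->4, 3->1
rank(y): 17->8, 8->3, 4->1, 10->4, 11->5, 5->2, 13->6, 15->7
Step 2: d_i = R_x(i) - R_y(i); compute d_i^2.
  (8-8)^2=0, (6-3)^2=9, (5-1)^2=16, (2-4)^2=4, (3-5)^2=4, (7-2)^2=25, (4-6)^2=4, (1-7)^2=36
sum(d^2) = 98.
Step 3: rho = 1 - 6*98 / (8*(8^2 - 1)) = 1 - 588/504 = -0.166667.
Step 4: Under H0, t = rho * sqrt((n-2)/(1-rho^2)) = -0.4140 ~ t(6).
Step 5: Two-sided p-value from the t-distribution with 6 df = 0.693239.
Step 6: alpha = 0.05. fail to reject H0.

rho = -0.1667, p = 0.693239, fail to reject H0 at alpha = 0.05.


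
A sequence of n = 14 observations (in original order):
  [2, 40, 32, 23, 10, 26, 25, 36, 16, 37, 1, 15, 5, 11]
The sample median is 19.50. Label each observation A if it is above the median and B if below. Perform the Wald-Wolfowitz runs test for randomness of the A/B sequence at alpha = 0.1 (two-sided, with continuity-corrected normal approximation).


Step 1: Compute median = 19.50; label A = above, B = below.
Labels in order: BAAABAAABABBBB  (n_A = 7, n_B = 7)
Step 2: Count runs R = 7.
Step 3: Under H0 (random ordering), E[R] = 2*n_A*n_B/(n_A+n_B) + 1 = 2*7*7/14 + 1 = 8.0000.
        Var[R] = 2*n_A*n_B*(2*n_A*n_B - n_A - n_B) / ((n_A+n_B)^2 * (n_A+n_B-1)) = 8232/2548 = 3.2308.
        SD[R] = 1.7974.
Step 4: Continuity-corrected z = (R + 0.5 - E[R]) / SD[R] = (7 + 0.5 - 8.0000) / 1.7974 = -0.2782.
Step 5: Two-sided p-value via normal approximation = 2*(1 - Phi(|z|)) = 0.780879.
Step 6: alpha = 0.1. fail to reject H0.

R = 7, z = -0.2782, p = 0.780879, fail to reject H0.
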